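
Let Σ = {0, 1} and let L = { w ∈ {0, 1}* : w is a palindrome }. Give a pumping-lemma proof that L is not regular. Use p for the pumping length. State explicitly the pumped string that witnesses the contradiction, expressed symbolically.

0^{p+k} 1 0^p

Assume L is regular; let p be its pumping constant.
Take w = 0^p 1 0^p, a palindrome of length 2p+1 ≥ p.
By the pumping lemma, w = xyz with |xy| ≤ p and |y| > 0.
The first p characters of w are 0's, so xy (and hence y) consists only of 0's. Write y = 0^k, 1 ≤ k ≤ p.
Pump with i = 2: xy^2z = 0^{p+k} 1 0^p. Its reverse is 0^p 1 0^{p+k}, which differs from xy^2z since k ≥ 1. So xy^2z is not a palindrome and xy^2z ∉ L.
This is a contradiction; hence L is not regular.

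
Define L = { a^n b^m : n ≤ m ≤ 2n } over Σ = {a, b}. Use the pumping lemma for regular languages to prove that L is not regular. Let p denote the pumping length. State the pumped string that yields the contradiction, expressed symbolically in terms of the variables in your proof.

a^{p+k} b^p

Suppose for contradiction that L is regular, and let p be the pumping length.
Take w = a^p b^p ∈ L (since p ≤ p ≤ 2p), with |w| = 2p ≥ p.
By the pumping lemma, w = xyz with |xy| ≤ p and |y| > 0.
Since the first p symbols of w are all a's and |xy| ≤ p, y lies entirely in the leading a-block: y = a^k for some k with 1 ≤ k ≤ p.
Pump with i = 2: xy^2z = a^{p+k} b^p. Now n = p+k > p = m, so the condition n ≤ m fails. Thus xy^2z ∉ L.
Contradiction. Therefore L is not regular.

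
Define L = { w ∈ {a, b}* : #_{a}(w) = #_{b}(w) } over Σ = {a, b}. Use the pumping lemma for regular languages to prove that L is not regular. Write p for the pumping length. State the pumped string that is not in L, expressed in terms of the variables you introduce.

a^{p+k} b^p

Assume L is regular; let p be its pumping constant.
Choose w = a^p b^p ∈ L with |w| = 2p ≥ p.
Write w = xyz as guaranteed by the lemma, with |xy| ≤ p and |y| > 0.
Since the first p symbols of w are all a's and |xy| ≤ p, y lies entirely in the leading a-block: y = a^k for some k with 1 ≤ k ≤ p.
Pump with i = 2: xy^2z = a^{p+k} b^p has p+k occurrences of a but only p of b. Since k ≥ 1 the counts differ, so xy^2z ∉ L.
This contradicts the pumping lemma, so L is not regular.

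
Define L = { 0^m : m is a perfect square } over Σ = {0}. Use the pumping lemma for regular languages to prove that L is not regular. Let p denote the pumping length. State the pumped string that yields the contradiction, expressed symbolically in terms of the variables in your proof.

Assume L is regular. Let p be the pumping length given by the pumping lemma.
Take w = 0^{p²} ∈ L with |w| = p² ≥ p.
By the pumping lemma, w = xyz with |xy| ≤ p and |y| > 0.
Then y = 0^k for some k with 1 ≤ k ≤ p.
Pump with i = 2: xy^2z = 0^{p²+k}. Since 1 ≤ k ≤ p, p² < p²+k ≤ p²+p < (p+1)², so p²+k lies strictly between consecutive squares and is not a perfect square. So xy^2z ∉ L.
This is a contradiction; hence L is not regular.

0^{p²+k}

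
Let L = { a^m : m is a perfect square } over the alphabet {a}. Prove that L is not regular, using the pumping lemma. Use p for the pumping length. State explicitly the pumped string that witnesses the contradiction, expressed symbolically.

a^{p²+k}

Toward a contradiction, assume L is regular with pumping length p.
Take w = a^{p²} ∈ L with |w| = p² ≥ p.
By the pumping lemma, w = xyz with |xy| ≤ p and y is nonempty.
Then y = a^k for some k with 1 ≤ k ≤ p.
Pump with i = 2: xy^2z = a^{p²+k}. Since 1 ≤ k ≤ p, p² < p²+k ≤ p²+p < (p+1)², so p²+k lies strictly between consecutive squares and is not a perfect square. So xy^2z ∉ L.
Contradiction. Therefore L is not regular.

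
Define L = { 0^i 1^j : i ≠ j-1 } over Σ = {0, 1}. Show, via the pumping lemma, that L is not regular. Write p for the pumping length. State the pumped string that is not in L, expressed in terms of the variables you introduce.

0^{p+p!} 1^{p+p!+1}

Assume L is regular. Let p be the pumping length given by the pumping lemma.
Choose w = 0^p 1^{p+p!+1}. Since p ≠ (p+p!+1)-1 = p+p!, w ∈ L; and |w| ≥ p.
The pumping lemma gives a decomposition w = xyz where |xy| ≤ p and y is nonempty.
Since the first p symbols of w are all 0's and |xy| ≤ p, y lies entirely in the leading 0-block: y = 0^k for some k with 1 ≤ k ≤ p.
Since 1 ≤ k ≤ p, k divides p!; set t = 1 + p!/k. Then xy^t z has p + (p!/k)·k = p + p! copies of 0. Now the 0-count is p+p! and (1-count)-1 = (p+p!+1)-1 = p+p!, so i ≠ j-1 fails. So xy^t z = 0^{p+p!} 1^{p+p!+1} ∉ L.
Contradiction. Therefore L is not regular.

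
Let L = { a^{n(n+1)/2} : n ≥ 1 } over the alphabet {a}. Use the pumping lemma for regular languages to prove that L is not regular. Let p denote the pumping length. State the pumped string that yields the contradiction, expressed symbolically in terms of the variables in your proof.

a^{p(p+1)/2+k}

Suppose for contradiction that L is regular, and let p be the pumping length.
Take w = a^{p(p+1)/2} ∈ L with |w| = p(p+1)/2 ≥ p.
Write w = xyz as guaranteed by the lemma, with |xy| ≤ p and |y| > 0.
Then y = a^k for some k with 1 ≤ k ≤ p.
Pump with i = 2: xy^2z = a^{p(p+1)/2+k}. Since 1 ≤ k ≤ p, p(p+1)/2 < p(p+1)/2+k ≤ p(p+1)/2+p < (p+1)(p+2)/2, so p(p+1)/2+k is strictly between consecutive triangular numbers. So xy^2z ∉ L.
This contradicts the pumping lemma, so L is not regular.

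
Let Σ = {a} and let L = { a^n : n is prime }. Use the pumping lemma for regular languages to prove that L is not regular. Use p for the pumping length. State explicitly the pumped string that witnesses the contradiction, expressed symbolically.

a^{q(1+k)}

Toward a contradiction, assume L is regular with pumping length p.
Let q be a prime with q ≥ p+2 (infinitely many primes exist), and take w = a^q ∈ L with |w| = q ≥ p.
By the pumping lemma, w = xyz with |xy| ≤ p and y is nonempty.
Then y = a^k for some k with 1 ≤ k ≤ p.
Since 1 ≤ k ≤ p, |xz| = q-k. Pump with i = q+1: |xy^{q+1}z| = (q-k)+(q+1)k = q+qk = q(1+k), which is composite (both factors ≥ 2). So xy^{q+1}z = a^{q(1+k)} ∉ L.
This is a contradiction; hence L is not regular.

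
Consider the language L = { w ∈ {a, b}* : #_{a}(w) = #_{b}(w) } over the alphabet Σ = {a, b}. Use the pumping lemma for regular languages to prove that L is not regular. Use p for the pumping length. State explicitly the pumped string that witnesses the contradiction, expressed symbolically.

a^{p+k} b^p

Assume L is regular; let p be its pumping constant.
Choose w = a^p b^p ∈ L with |w| = 2p ≥ p.
Write w = xyz as guaranteed by the lemma, with |xy| ≤ p and |y| > 0.
Since the first p symbols of w are all a's and |xy| ≤ p, y lies entirely in the leading a-block: y = a^k for some k with 1 ≤ k ≤ p.
Pump with i = 2: xy^2z = a^{p+k} b^p has p+k occurrences of a but only p of b. Since k ≥ 1 the counts differ, so xy^2z ∉ L.
Contradiction. Therefore L is not regular.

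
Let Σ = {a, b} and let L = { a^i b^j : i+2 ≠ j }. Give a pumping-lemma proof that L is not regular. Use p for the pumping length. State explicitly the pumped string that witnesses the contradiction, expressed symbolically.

a^{p+p!} b^{p+p!+2}

Assume L is regular; let p be its pumping constant.
Choose w = a^p b^{p+p!+2}. Since p ≠ (p+p!+2)-2 = p+p!, w ∈ L; and |w| ≥ p.
The pumping lemma gives a decomposition w = xyz where |xy| ≤ p and |y| > 0.
Because |xy| ≤ p and w begins with p copies of a, we have y = a^k with 1 ≤ k ≤ p.
Since 1 ≤ k ≤ p, k divides p!; set t = 1 + p!/k. Then xy^t z has p + (p!/k)·k = p + p! copies of a. Now the a-count is p+p! and (b-count)-2 = (p+p!+2)-2 = p+p!, so i+2 ≠ j fails. So xy^t z = a^{p+p!} b^{p+p!+2} ∉ L.
Contradiction. Therefore L is not regular.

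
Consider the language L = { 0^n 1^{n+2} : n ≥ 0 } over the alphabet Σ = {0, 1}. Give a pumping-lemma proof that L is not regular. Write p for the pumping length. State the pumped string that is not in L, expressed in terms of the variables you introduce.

Suppose for contradiction that L is regular, and let p be the pumping length.
Take w = 0^p 1^{p+2}. Then w ∈ L and |w| = 2p+2 ≥ p.
The pumping lemma gives a decomposition w = xyz where |xy| ≤ p and y is nonempty.
Since the first p symbols of w are all 0's and |xy| ≤ p, y lies entirely in the leading 0-block: y = 0^k for some k with 1 ≤ k ≤ p.
Pump with i = 2: xy^2z = 0^{p+k} 1^{p+2}. For this to lie in L we would need p+2 = (p+k)+2, which forces k = 0. But k ≥ 1, so xy^2z ∉ L.
This contradicts the pumping lemma, so L is not regular.

0^{p+k} 1^{p+2}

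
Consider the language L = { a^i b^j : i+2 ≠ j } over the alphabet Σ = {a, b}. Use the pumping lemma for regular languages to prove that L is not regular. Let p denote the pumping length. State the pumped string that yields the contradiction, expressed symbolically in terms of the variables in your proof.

a^{p+p!} b^{p+p!+2}

Assume L is regular. Let p be the pumping length given by the pumping lemma.
Choose w = a^p b^{p+p!+2}. Since p ≠ (p+p!+2)-2 = p+p!, w ∈ L; and |w| ≥ p.
By the pumping lemma, w = xyz with |xy| ≤ p and y is nonempty.
The first p characters of w are a's, so xy (and hence y) consists only of a's. Write y = a^k, 1 ≤ k ≤ p.
Since 1 ≤ k ≤ p, k divides p!; set t = 1 + p!/k. Then xy^t z has p + (p!/k)·k = p + p! copies of a. Now the a-count is p+p! and (b-count)-2 = (p+p!+2)-2 = p+p!, so i+2 ≠ j fails. So xy^t z = a^{p+p!} b^{p+p!+2} ∉ L.
Contradiction. Therefore L is not regular.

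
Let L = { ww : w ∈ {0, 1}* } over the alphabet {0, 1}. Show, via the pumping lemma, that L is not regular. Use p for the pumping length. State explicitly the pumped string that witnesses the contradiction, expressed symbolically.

Toward a contradiction, assume L is regular with pumping length p.
Take w = 0^p 1^p 0^p 1^p = uu where u = 0^p1^p; then w ∈ L and |w| = 4p ≥ p.
By the pumping lemma, w = xyz with |xy| ≤ p and y is nonempty.
Because |xy| ≤ p and w begins with p copies of 0, we have y = 0^k with 1 ≤ k ≤ p.
Pump with i = 2: xy^2z = 0^{p+k} 1^p 0^p 1^p, of length 4p+k. Suppose this equals vv. The string starts with 0 and ends with 1, so v does too; thus the boundary between the two copies of v is a 1→0 transition. There is exactly one such transition, at position 2p+k, so |v| = 2p+k and |vv| = 4p+2k ≠ 4p+k since k ≥ 1. So xy^2z ∉ L.
This contradicts the pumping lemma, so L is not regular.

0^{p+k} 1^p 0^p 1^p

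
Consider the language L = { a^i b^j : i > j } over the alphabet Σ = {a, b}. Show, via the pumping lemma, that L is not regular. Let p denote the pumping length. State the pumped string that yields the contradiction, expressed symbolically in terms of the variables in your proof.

a^{p+1-k} b^p

Assume L is regular; let p be its pumping constant.
Choose w = a^{p+1} b^p ∈ L, with |w| = 2p+1 ≥ p.
Write w = xyz as guaranteed by the lemma, with |xy| ≤ p and |y| ≥ 1.
The first p characters of w are a's, so xy (and hence y) consists only of a's. Write y = a^k, 1 ≤ k ≤ p.
Consider xy^0z = xz = a^{p+1-k} b^p. Since k ≥ 1, the a-count p+1-k is at most p, so i > j fails; thus xz ∉ L.
This is a contradiction; hence L is not regular.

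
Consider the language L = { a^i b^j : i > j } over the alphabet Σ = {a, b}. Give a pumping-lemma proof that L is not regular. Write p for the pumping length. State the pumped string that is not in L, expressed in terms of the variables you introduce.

Suppose for contradiction that L is regular, and let p be the pumping length.
Choose w = a^{p+1} b^p ∈ L, with |w| = 2p+1 ≥ p.
By the pumping lemma, w = xyz with |xy| ≤ p and y is nonempty.
Since the first p symbols of w are all a's and |xy| ≤ p, y lies entirely in the leading a-block: y = a^k for some k with 1 ≤ k ≤ p.
Consider xy^0z = xz = a^{p+1-k} b^p. Since k ≥ 1, the a-count p+1-k is at most p, so i > j fails; thus xz ∉ L.
Contradiction. Therefore L is not regular.

a^{p+1-k} b^p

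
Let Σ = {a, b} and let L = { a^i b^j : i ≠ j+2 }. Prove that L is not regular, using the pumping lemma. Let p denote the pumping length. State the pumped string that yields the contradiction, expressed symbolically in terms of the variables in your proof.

Assume L is regular. Let p be the pumping length given by the pumping lemma.
Choose w = a^p b^{p+p!-2}. Since p ≠ (p+p!-2)+2 = p+p!, w ∈ L; and |w| ≥ p.
Write w = xyz as guaranteed by the lemma, with |xy| ≤ p and y is nonempty.
Because |xy| ≤ p and w begins with p copies of a, we have y = a^k with 1 ≤ k ≤ p.
Since 1 ≤ k ≤ p, k divides p!; set t = 1 + p!/k. Then xy^t z has p + (p!/k)·k = p + p! copies of a. Now the a-count is p+p! and (b-count)+2 = (p+p!-2)+2 = p+p!, so i ≠ j+2 fails. So xy^t z = a^{p+p!} b^{p+p!-2} ∉ L.
This contradicts the pumping lemma, so L is not regular.

a^{p+p!} b^{p+p!-2}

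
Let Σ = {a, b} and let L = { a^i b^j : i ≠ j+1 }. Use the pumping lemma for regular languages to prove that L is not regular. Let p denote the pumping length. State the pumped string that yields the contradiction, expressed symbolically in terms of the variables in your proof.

a^{p+p!} b^{p+p!-1}

Toward a contradiction, assume L is regular with pumping length p.
Choose w = a^p b^{p+p!-1}. Since p ≠ (p+p!-1)+1 = p+p!, w ∈ L; and |w| ≥ p.
Write w = xyz as guaranteed by the lemma, with |xy| ≤ p and |y| ≥ 1.
Since the first p symbols of w are all a's and |xy| ≤ p, y lies entirely in the leading a-block: y = a^k for some k with 1 ≤ k ≤ p.
Since 1 ≤ k ≤ p, k divides p!; set t = 1 + p!/k. Then xy^t z has p + (p!/k)·k = p + p! copies of a. Now the a-count is p+p! and (b-count)+1 = (p+p!-1)+1 = p+p!, so i ≠ j+1 fails. So xy^t z = a^{p+p!} b^{p+p!-1} ∉ L.
Contradiction. Therefore L is not regular.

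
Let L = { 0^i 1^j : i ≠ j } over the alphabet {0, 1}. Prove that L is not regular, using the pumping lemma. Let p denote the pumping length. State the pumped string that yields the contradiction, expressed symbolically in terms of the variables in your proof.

0^{p+p!} 1^{p+p!}

Assume L is regular; let p be its pumping constant.
Choose w = 0^p 1^{p+p!}. Since p ≠ p+p!, w ∈ L; and |w| ≥ p.
Write w = xyz as guaranteed by the lemma, with |xy| ≤ p and y is nonempty.
Because |xy| ≤ p and w begins with p copies of 0, we have y = 0^k with 1 ≤ k ≤ p.
Since 1 ≤ k ≤ p, k divides p!; set t = 1 + p!/k. Then xy^t z has p + (p!/k)·k = p + p! copies of 0. Now the 0-count equals the 1-count, so i ≠ j fails. So xy^t z = 0^{p+p!} 1^{p+p!} ∉ L.
Contradiction. Therefore L is not regular.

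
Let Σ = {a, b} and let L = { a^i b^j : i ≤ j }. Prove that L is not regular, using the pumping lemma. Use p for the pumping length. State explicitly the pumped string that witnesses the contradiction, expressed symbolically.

Assume L is regular. Let p be the pumping length given by the pumping lemma.
Choose w = a^p b^p ∈ L, with |w| = 2p ≥ p.
The pumping lemma gives a decomposition w = xyz where |xy| ≤ p and |y| ≥ 1.
The first p characters of w are a's, so xy (and hence y) consists only of a's. Write y = a^k, 1 ≤ k ≤ p.
Consider xy^2z = a^{p+k} b^p. Since k ≥ 1, the a-count p+k exceeds the b-count p, so i ≤ j fails; thus xy^2z ∉ L.
This is a contradiction; hence L is not regular.

a^{p+k} b^p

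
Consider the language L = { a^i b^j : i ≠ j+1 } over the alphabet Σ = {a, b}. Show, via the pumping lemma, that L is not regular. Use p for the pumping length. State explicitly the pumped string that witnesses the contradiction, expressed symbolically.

a^{p+p!} b^{p+p!-1}

Assume L is regular; let p be its pumping constant.
Choose w = a^p b^{p+p!-1}. Since p ≠ (p+p!-1)+1 = p+p!, w ∈ L; and |w| ≥ p.
The pumping lemma gives a decomposition w = xyz where |xy| ≤ p and |y| > 0.
The first p characters of w are a's, so xy (and hence y) consists only of a's. Write y = a^k, 1 ≤ k ≤ p.
Since 1 ≤ k ≤ p, k divides p!; set t = 1 + p!/k. Then xy^t z has p + (p!/k)·k = p + p! copies of a. Now the a-count is p+p! and (b-count)+1 = (p+p!-1)+1 = p+p!, so i ≠ j+1 fails. So xy^t z = a^{p+p!} b^{p+p!-1} ∉ L.
Contradiction. Therefore L is not regular.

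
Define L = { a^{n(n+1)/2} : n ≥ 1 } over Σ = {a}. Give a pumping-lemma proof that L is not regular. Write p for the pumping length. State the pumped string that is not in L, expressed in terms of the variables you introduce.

Assume L is regular; let p be its pumping constant.
Take w = a^{p(p+1)/2} ∈ L with |w| = p(p+1)/2 ≥ p.
Write w = xyz as guaranteed by the lemma, with |xy| ≤ p and |y| > 0.
Then y = a^k for some k with 1 ≤ k ≤ p.
Pump with i = 2: xy^2z = a^{p(p+1)/2+k}. Since 1 ≤ k ≤ p, p(p+1)/2 < p(p+1)/2+k ≤ p(p+1)/2+p < (p+1)(p+2)/2, so p(p+1)/2+k is strictly between consecutive triangular numbers. So xy^2z ∉ L.
This is a contradiction; hence L is not regular.

a^{p(p+1)/2+k}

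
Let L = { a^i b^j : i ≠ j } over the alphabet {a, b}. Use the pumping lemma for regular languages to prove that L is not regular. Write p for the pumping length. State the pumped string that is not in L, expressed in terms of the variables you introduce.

Assume L is regular. Let p be the pumping length given by the pumping lemma.
Choose w = a^p b^{p+p!}. Since p ≠ p+p!, w ∈ L; and |w| ≥ p.
The pumping lemma gives a decomposition w = xyz where |xy| ≤ p and |y| > 0.
Since the first p symbols of w are all a's and |xy| ≤ p, y lies entirely in the leading a-block: y = a^k for some k with 1 ≤ k ≤ p.
Since 1 ≤ k ≤ p, k divides p!; set t = 1 + p!/k. Then xy^t z has p + (p!/k)·k = p + p! copies of a. Now the a-count equals the b-count, so i ≠ j fails. So xy^t z = a^{p+p!} b^{p+p!} ∉ L.
This is a contradiction; hence L is not regular.

a^{p+p!} b^{p+p!}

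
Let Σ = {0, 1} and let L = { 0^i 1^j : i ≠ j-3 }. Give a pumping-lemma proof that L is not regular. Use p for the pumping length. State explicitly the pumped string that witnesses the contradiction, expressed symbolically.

Assume L is regular; let p be its pumping constant.
Choose w = 0^p 1^{p+p!+3}. Since p ≠ (p+p!+3)-3 = p+p!, w ∈ L; and |w| ≥ p.
Write w = xyz as guaranteed by the lemma, with |xy| ≤ p and y is nonempty.
Since the first p symbols of w are all 0's and |xy| ≤ p, y lies entirely in the leading 0-block: y = 0^k for some k with 1 ≤ k ≤ p.
Since 1 ≤ k ≤ p, k divides p!; set t = 1 + p!/k. Then xy^t z has p + (p!/k)·k = p + p! copies of 0. Now the 0-count is p+p! and (1-count)-3 = (p+p!+3)-3 = p+p!, so i ≠ j-3 fails. So xy^t z = 0^{p+p!} 1^{p+p!+3} ∉ L.
This is a contradiction; hence L is not regular.

0^{p+p!} 1^{p+p!+3}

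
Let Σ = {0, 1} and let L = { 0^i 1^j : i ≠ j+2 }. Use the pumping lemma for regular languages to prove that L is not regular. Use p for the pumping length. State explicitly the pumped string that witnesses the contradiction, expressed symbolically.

0^{p+p!} 1^{p+p!-2}

Suppose for contradiction that L is regular, and let p be the pumping length.
Choose w = 0^p 1^{p+p!-2}. Since p ≠ (p+p!-2)+2 = p+p!, w ∈ L; and |w| ≥ p.
By the pumping lemma, w = xyz with |xy| ≤ p and |y| > 0.
Since the first p symbols of w are all 0's and |xy| ≤ p, y lies entirely in the leading 0-block: y = 0^k for some k with 1 ≤ k ≤ p.
Since 1 ≤ k ≤ p, k divides p!; set t = 1 + p!/k. Then xy^t z has p + (p!/k)·k = p + p! copies of 0. Now the 0-count is p+p! and (1-count)+2 = (p+p!-2)+2 = p+p!, so i ≠ j+2 fails. So xy^t z = 0^{p+p!} 1^{p+p!-2} ∉ L.
Contradiction. Therefore L is not regular.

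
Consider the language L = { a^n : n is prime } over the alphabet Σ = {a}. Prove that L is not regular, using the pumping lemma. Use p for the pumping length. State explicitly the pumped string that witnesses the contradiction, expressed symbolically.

a^{q(1+k)}

Suppose for contradiction that L is regular, and let p be the pumping length.
Let q be a prime with q ≥ p+2 (infinitely many primes exist), and take w = a^q ∈ L with |w| = q ≥ p.
By the pumping lemma, w = xyz with |xy| ≤ p and |y| ≥ 1.
Then y = a^k for some k with 1 ≤ k ≤ p.
Since 1 ≤ k ≤ p, |xz| = q-k. Pump with i = q+1: |xy^{q+1}z| = (q-k)+(q+1)k = q+qk = q(1+k), which is composite (both factors ≥ 2). So xy^{q+1}z = a^{q(1+k)} ∉ L.
This is a contradiction; hence L is not regular.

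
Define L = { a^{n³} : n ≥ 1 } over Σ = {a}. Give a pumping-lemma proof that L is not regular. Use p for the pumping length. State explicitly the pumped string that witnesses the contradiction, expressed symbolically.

Assume L is regular; let p be its pumping constant.
Take w = a^{p³} ∈ L with |w| = p³ ≥ p.
The pumping lemma gives a decomposition w = xyz where |xy| ≤ p and |y| ≥ 1.
Then y = a^k for some k with 1 ≤ k ≤ p.
Pump with i = 2: xy^2z = a^{p³+k}. Since 1 ≤ k ≤ p, p³ < p³+k ≤ p³+p < p³+3p²+3p+1 = (p+1)³, so p³+k is not a perfect cube. So xy^2z ∉ L.
This is a contradiction; hence L is not regular.

a^{p³+k}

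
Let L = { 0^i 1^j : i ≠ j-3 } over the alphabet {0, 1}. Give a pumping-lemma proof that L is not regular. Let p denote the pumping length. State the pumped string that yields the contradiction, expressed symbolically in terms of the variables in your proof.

Assume L is regular; let p be its pumping constant.
Choose w = 0^p 1^{p+p!+3}. Since p ≠ (p+p!+3)-3 = p+p!, w ∈ L; and |w| ≥ p.
By the pumping lemma, w = xyz with |xy| ≤ p and |y| ≥ 1.
Because |xy| ≤ p and w begins with p copies of 0, we have y = 0^k with 1 ≤ k ≤ p.
Since 1 ≤ k ≤ p, k divides p!; set t = 1 + p!/k. Then xy^t z has p + (p!/k)·k = p + p! copies of 0. Now the 0-count is p+p! and (1-count)-3 = (p+p!+3)-3 = p+p!, so i ≠ j-3 fails. So xy^t z = 0^{p+p!} 1^{p+p!+3} ∉ L.
This is a contradiction; hence L is not regular.

0^{p+p!} 1^{p+p!+3}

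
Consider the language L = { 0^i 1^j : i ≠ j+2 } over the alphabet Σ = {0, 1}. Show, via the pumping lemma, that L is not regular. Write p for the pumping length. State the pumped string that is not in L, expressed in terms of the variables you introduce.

Toward a contradiction, assume L is regular with pumping length p.
Choose w = 0^p 1^{p+p!-2}. Since p ≠ (p+p!-2)+2 = p+p!, w ∈ L; and |w| ≥ p.
By the pumping lemma, w = xyz with |xy| ≤ p and y is nonempty.
Since the first p symbols of w are all 0's and |xy| ≤ p, y lies entirely in the leading 0-block: y = 0^k for some k with 1 ≤ k ≤ p.
Since 1 ≤ k ≤ p, k divides p!; set t = 1 + p!/k. Then xy^t z has p + (p!/k)·k = p + p! copies of 0. Now the 0-count is p+p! and (1-count)+2 = (p+p!-2)+2 = p+p!, so i ≠ j+2 fails. So xy^t z = 0^{p+p!} 1^{p+p!-2} ∉ L.
This contradicts the pumping lemma, so L is not regular.

0^{p+p!} 1^{p+p!-2}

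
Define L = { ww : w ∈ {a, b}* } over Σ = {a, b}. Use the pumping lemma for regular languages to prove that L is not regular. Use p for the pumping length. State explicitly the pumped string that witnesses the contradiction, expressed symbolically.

Assume L is regular. Let p be the pumping length given by the pumping lemma.
Take w = a^p b^p a^p b^p = uu where u = a^pb^p; then w ∈ L and |w| = 4p ≥ p.
Write w = xyz as guaranteed by the lemma, with |xy| ≤ p and |y| ≥ 1.
The first p characters of w are a's, so xy (and hence y) consists only of a's. Write y = a^k, 1 ≤ k ≤ p.
Pump with i = 2: xy^2z = a^{p+k} b^p a^p b^p, of length 4p+k. Suppose this equals vv. The string starts with a and ends with b, so v does too; thus the boundary between the two copies of v is a b→a transition. There is exactly one such transition, at position 2p+k, so |v| = 2p+k and |vv| = 4p+2k ≠ 4p+k since k ≥ 1. So xy^2z ∉ L.
This is a contradiction; hence L is not regular.

a^{p+k} b^p a^p b^p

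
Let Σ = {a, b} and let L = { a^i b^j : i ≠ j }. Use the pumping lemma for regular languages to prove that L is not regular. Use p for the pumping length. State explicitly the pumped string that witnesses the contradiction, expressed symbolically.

Toward a contradiction, assume L is regular with pumping length p.
Choose w = a^p b^{p+p!}. Since p ≠ p+p!, w ∈ L; and |w| ≥ p.
The pumping lemma gives a decomposition w = xyz where |xy| ≤ p and |y| ≥ 1.
Because |xy| ≤ p and w begins with p copies of a, we have y = a^k with 1 ≤ k ≤ p.
Since 1 ≤ k ≤ p, k divides p!; set t = 1 + p!/k. Then xy^t z has p + (p!/k)·k = p + p! copies of a. Now the a-count equals the b-count, so i ≠ j fails. So xy^t z = a^{p+p!} b^{p+p!} ∉ L.
Contradiction. Therefore L is not regular.

a^{p+p!} b^{p+p!}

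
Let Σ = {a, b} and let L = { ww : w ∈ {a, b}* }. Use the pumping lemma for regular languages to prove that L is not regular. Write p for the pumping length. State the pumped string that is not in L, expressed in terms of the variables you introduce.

Toward a contradiction, assume L is regular with pumping length p.
Take w = a^p b^p a^p b^p = uu where u = a^pb^p; then w ∈ L and |w| = 4p ≥ p.
Write w = xyz as guaranteed by the lemma, with |xy| ≤ p and |y| > 0.
The first p characters of w are a's, so xy (and hence y) consists only of a's. Write y = a^k, 1 ≤ k ≤ p.
Pump with i = 2: xy^2z = a^{p+k} b^p a^p b^p, of length 4p+k. Suppose this equals vv. The string starts with a and ends with b, so v does too; thus the boundary between the two copies of v is a b→a transition. There is exactly one such transition, at position 2p+k, so |v| = 2p+k and |vv| = 4p+2k ≠ 4p+k since k ≥ 1. So xy^2z ∉ L.
This is a contradiction; hence L is not regular.

a^{p+k} b^p a^p b^p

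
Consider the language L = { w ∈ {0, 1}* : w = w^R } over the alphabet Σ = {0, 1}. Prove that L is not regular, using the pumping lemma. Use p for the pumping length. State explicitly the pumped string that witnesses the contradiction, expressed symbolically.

Assume L is regular; let p be its pumping constant.
Take w = 0^p 1 0^p, a palindrome of length 2p+1 ≥ p.
Write w = xyz as guaranteed by the lemma, with |xy| ≤ p and |y| ≥ 1.
Because |xy| ≤ p and w begins with p copies of 0, we have y = 0^k with 1 ≤ k ≤ p.
Pump with i = 2: xy^2z = 0^{p+k} 1 0^p. Its reverse is 0^p 1 0^{p+k}, which differs from xy^2z since k ≥ 1. So xy^2z is not a palindrome and xy^2z ∉ L.
This is a contradiction; hence L is not regular.

0^{p+k} 1 0^p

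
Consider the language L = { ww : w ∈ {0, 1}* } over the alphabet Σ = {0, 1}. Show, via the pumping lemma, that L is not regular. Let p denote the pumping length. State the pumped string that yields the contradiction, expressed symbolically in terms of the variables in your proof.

Toward a contradiction, assume L is regular with pumping length p.
Take w = 0^p 1^p 0^p 1^p = uu where u = 0^p1^p; then w ∈ L and |w| = 4p ≥ p.
Write w = xyz as guaranteed by the lemma, with |xy| ≤ p and y is nonempty.
Because |xy| ≤ p and w begins with p copies of 0, we have y = 0^k with 1 ≤ k ≤ p.
Pump with i = 2: xy^2z = 0^{p+k} 1^p 0^p 1^p, of length 4p+k. Suppose this equals vv. The string starts with 0 and ends with 1, so v does too; thus the boundary between the two copies of v is a 1→0 transition. There is exactly one such transition, at position 2p+k, so |v| = 2p+k and |vv| = 4p+2k ≠ 4p+k since k ≥ 1. So xy^2z ∉ L.
This contradicts the pumping lemma, so L is not regular.

0^{p+k} 1^p 0^p 1^p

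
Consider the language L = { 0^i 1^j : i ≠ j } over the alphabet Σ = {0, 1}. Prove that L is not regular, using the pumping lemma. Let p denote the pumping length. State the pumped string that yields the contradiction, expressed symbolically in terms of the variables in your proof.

Suppose for contradiction that L is regular, and let p be the pumping length.
Choose w = 0^p 1^{p+p!}. Since p ≠ p+p!, w ∈ L; and |w| ≥ p.
Write w = xyz as guaranteed by the lemma, with |xy| ≤ p and |y| ≥ 1.
The first p characters of w are 0's, so xy (and hence y) consists only of 0's. Write y = 0^k, 1 ≤ k ≤ p.
Since 1 ≤ k ≤ p, k divides p!; set t = 1 + p!/k. Then xy^t z has p + (p!/k)·k = p + p! copies of 0. Now the 0-count equals the 1-count, so i ≠ j fails. So xy^t z = 0^{p+p!} 1^{p+p!} ∉ L.
This contradicts the pumping lemma, so L is not regular.

0^{p+p!} 1^{p+p!}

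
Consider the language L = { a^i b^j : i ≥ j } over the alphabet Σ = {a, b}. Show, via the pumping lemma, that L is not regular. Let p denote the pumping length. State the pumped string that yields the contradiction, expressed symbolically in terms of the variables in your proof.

Assume L is regular. Let p be the pumping length given by the pumping lemma.
Choose w = a^p b^p ∈ L, with |w| = 2p ≥ p.
The pumping lemma gives a decomposition w = xyz where |xy| ≤ p and |y| ≥ 1.
Because |xy| ≤ p and w begins with p copies of a, we have y = a^k with 1 ≤ k ≤ p.
Consider xy^0z = xz = a^{p-k} b^p. Since k ≥ 1, the a-count p-k is less than p, so i ≥ j fails; thus xz ∉ L.
Contradiction. Therefore L is not regular.

a^{p-k} b^p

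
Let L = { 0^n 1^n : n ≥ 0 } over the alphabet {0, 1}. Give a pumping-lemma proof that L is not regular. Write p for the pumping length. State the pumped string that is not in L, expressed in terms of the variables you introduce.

0^{p+k} 1^p

Toward a contradiction, assume L is regular with pumping length p.
Let w = 0^p 1^p ∈ L; note |w| = 2p ≥ p.
Write w = xyz as guaranteed by the lemma, with |xy| ≤ p and |y| ≥ 1.
Because |xy| ≤ p and w begins with p copies of 0, we have y = 0^k with 1 ≤ k ≤ p.
Pump with i = 2: xy^2z = 0^{p+k} 1^p. For this to lie in L we would need p = p+k, which forces k = 0. But k ≥ 1, so xy^2z ∉ L.
This is a contradiction; hence L is not regular.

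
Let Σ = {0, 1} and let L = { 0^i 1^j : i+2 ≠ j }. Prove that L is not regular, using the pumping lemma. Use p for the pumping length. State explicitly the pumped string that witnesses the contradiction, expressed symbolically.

0^{p+p!} 1^{p+p!+2}

Suppose for contradiction that L is regular, and let p be the pumping length.
Choose w = 0^p 1^{p+p!+2}. Since p ≠ (p+p!+2)-2 = p+p!, w ∈ L; and |w| ≥ p.
By the pumping lemma, w = xyz with |xy| ≤ p and |y| ≥ 1.
The first p characters of w are 0's, so xy (and hence y) consists only of 0's. Write y = 0^k, 1 ≤ k ≤ p.
Since 1 ≤ k ≤ p, k divides p!; set t = 1 + p!/k. Then xy^t z has p + (p!/k)·k = p + p! copies of 0. Now the 0-count is p+p! and (1-count)-2 = (p+p!+2)-2 = p+p!, so i+2 ≠ j fails. So xy^t z = 0^{p+p!} 1^{p+p!+2} ∉ L.
This is a contradiction; hence L is not regular.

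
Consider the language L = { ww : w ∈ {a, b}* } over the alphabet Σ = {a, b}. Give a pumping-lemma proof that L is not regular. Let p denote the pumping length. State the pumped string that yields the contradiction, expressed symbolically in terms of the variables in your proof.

Toward a contradiction, assume L is regular with pumping length p.
Take w = a^p b^p a^p b^p = uu where u = a^pb^p; then w ∈ L and |w| = 4p ≥ p.
By the pumping lemma, w = xyz with |xy| ≤ p and |y| > 0.
The first p characters of w are a's, so xy (and hence y) consists only of a's. Write y = a^k, 1 ≤ k ≤ p.
Pump with i = 2: xy^2z = a^{p+k} b^p a^p b^p, of length 4p+k. Suppose this equals vv. The string starts with a and ends with b, so v does too; thus the boundary between the two copies of v is a b→a transition. There is exactly one such transition, at position 2p+k, so |v| = 2p+k and |vv| = 4p+2k ≠ 4p+k since k ≥ 1. So xy^2z ∉ L.
This is a contradiction; hence L is not regular.

a^{p+k} b^p a^p b^p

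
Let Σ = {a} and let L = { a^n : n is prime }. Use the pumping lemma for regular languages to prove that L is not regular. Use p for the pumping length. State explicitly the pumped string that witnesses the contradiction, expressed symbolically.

Suppose for contradiction that L is regular, and let p be the pumping length.
Let q be a prime with q ≥ p+2 (infinitely many primes exist), and take w = a^q ∈ L with |w| = q ≥ p.
The pumping lemma gives a decomposition w = xyz where |xy| ≤ p and |y| ≥ 1.
Then y = a^k for some k with 1 ≤ k ≤ p.
Since 1 ≤ k ≤ p, |xz| = q-k. Pump with i = q+1: |xy^{q+1}z| = (q-k)+(q+1)k = q+qk = q(1+k), which is composite (both factors ≥ 2). So xy^{q+1}z = a^{q(1+k)} ∉ L.
Contradiction. Therefore L is not regular.

a^{q(1+k)}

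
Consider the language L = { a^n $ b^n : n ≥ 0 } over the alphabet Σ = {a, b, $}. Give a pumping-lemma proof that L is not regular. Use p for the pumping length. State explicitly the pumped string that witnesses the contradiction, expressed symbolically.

Suppose for contradiction that L is regular, and let p be the pumping length.
Take w = a^p $ b^p ∈ L with |w| = 2p+1 ≥ p.
The pumping lemma gives a decomposition w = xyz where |xy| ≤ p and |y| > 0.
Since the first p symbols of w are all a's and |xy| ≤ p, y lies entirely in the leading a-block: y = a^k for some k with 1 ≤ k ≤ p.
Pump with i = 2: xy^2z = a^{p+k} $ b^p, which would require p+k = p. But k ≥ 1, so xy^2z ∉ L.
Contradiction. Therefore L is not regular.

a^{p+k} $ b^p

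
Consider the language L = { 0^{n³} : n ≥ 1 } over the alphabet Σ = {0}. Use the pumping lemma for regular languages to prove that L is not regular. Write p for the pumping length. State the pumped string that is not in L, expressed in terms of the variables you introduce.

0^{p³+k}

Suppose for contradiction that L is regular, and let p be the pumping length.
Take w = 0^{p³} ∈ L with |w| = p³ ≥ p.
Write w = xyz as guaranteed by the lemma, with |xy| ≤ p and |y| > 0.
Then y = 0^k for some k with 1 ≤ k ≤ p.
Pump with i = 2: xy^2z = 0^{p³+k}. Since 1 ≤ k ≤ p, p³ < p³+k ≤ p³+p < p³+3p²+3p+1 = (p+1)³, so p³+k is not a perfect cube. So xy^2z ∉ L.
Contradiction. Therefore L is not regular.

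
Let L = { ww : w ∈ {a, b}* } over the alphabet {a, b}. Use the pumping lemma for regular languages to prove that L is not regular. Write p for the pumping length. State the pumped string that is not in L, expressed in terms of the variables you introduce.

a^{p+k} b^p a^p b^p

Toward a contradiction, assume L is regular with pumping length p.
Take w = a^p b^p a^p b^p = uu where u = a^pb^p; then w ∈ L and |w| = 4p ≥ p.
The pumping lemma gives a decomposition w = xyz where |xy| ≤ p and |y| > 0.
Since the first p symbols of w are all a's and |xy| ≤ p, y lies entirely in the leading a-block: y = a^k for some k with 1 ≤ k ≤ p.
Pump with i = 2: xy^2z = a^{p+k} b^p a^p b^p, of length 4p+k. Suppose this equals vv. The string starts with a and ends with b, so v does too; thus the boundary between the two copies of v is a b→a transition. There is exactly one such transition, at position 2p+k, so |v| = 2p+k and |vv| = 4p+2k ≠ 4p+k since k ≥ 1. So xy^2z ∉ L.
Contradiction. Therefore L is not regular.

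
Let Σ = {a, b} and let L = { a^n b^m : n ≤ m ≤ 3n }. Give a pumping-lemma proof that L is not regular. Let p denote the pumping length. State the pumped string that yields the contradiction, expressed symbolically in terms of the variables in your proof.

a^{p+k} b^p

Assume L is regular. Let p be the pumping length given by the pumping lemma.
Take w = a^p b^p ∈ L (since p ≤ p ≤ 3p), with |w| = 2p ≥ p.
Write w = xyz as guaranteed by the lemma, with |xy| ≤ p and y is nonempty.
Since the first p symbols of w are all a's and |xy| ≤ p, y lies entirely in the leading a-block: y = a^k for some k with 1 ≤ k ≤ p.
Pump with i = 2: xy^2z = a^{p+k} b^p. Now n = p+k > p = m, so the condition n ≤ m fails. Thus xy^2z ∉ L.
Contradiction. Therefore L is not regular.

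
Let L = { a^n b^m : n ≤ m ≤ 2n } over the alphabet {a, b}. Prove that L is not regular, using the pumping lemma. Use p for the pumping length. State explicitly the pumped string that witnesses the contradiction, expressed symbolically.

Assume L is regular; let p be its pumping constant.
Take w = a^p b^p ∈ L (since p ≤ p ≤ 2p), with |w| = 2p ≥ p.
By the pumping lemma, w = xyz with |xy| ≤ p and |y| > 0.
The first p characters of w are a's, so xy (and hence y) consists only of a's. Write y = a^k, 1 ≤ k ≤ p.
Pump with i = 2: xy^2z = a^{p+k} b^p. Now n = p+k > p = m, so the condition n ≤ m fails. Thus xy^2z ∉ L.
This is a contradiction; hence L is not regular.

a^{p+k} b^p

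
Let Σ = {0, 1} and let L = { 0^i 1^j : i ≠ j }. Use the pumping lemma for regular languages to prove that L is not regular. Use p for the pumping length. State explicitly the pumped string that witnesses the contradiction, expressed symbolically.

0^{p+p!} 1^{p+p!}

Assume L is regular. Let p be the pumping length given by the pumping lemma.
Choose w = 0^p 1^{p+p!}. Since p ≠ p+p!, w ∈ L; and |w| ≥ p.
The pumping lemma gives a decomposition w = xyz where |xy| ≤ p and y is nonempty.
Since the first p symbols of w are all 0's and |xy| ≤ p, y lies entirely in the leading 0-block: y = 0^k for some k with 1 ≤ k ≤ p.
Since 1 ≤ k ≤ p, k divides p!; set t = 1 + p!/k. Then xy^t z has p + (p!/k)·k = p + p! copies of 0. Now the 0-count equals the 1-count, so i ≠ j fails. So xy^t z = 0^{p+p!} 1^{p+p!} ∉ L.
Contradiction. Therefore L is not regular.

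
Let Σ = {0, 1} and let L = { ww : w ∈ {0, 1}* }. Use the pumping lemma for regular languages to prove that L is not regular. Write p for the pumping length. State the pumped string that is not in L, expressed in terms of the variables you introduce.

0^{p+k} 1^p 0^p 1^p

Suppose for contradiction that L is regular, and let p be the pumping length.
Take w = 0^p 1^p 0^p 1^p = uu where u = 0^p1^p; then w ∈ L and |w| = 4p ≥ p.
By the pumping lemma, w = xyz with |xy| ≤ p and |y| > 0.
The first p characters of w are 0's, so xy (and hence y) consists only of 0's. Write y = 0^k, 1 ≤ k ≤ p.
Pump with i = 2: xy^2z = 0^{p+k} 1^p 0^p 1^p, of length 4p+k. Suppose this equals vv. The string starts with 0 and ends with 1, so v does too; thus the boundary between the two copies of v is a 1→0 transition. There is exactly one such transition, at position 2p+k, so |v| = 2p+k and |vv| = 4p+2k ≠ 4p+k since k ≥ 1. So xy^2z ∉ L.
This is a contradiction; hence L is not regular.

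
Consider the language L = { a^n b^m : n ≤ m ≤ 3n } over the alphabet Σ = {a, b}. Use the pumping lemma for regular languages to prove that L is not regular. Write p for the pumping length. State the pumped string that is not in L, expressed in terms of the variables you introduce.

a^{p+k} b^p

Suppose for contradiction that L is regular, and let p be the pumping length.
Take w = a^p b^p ∈ L (since p ≤ p ≤ 3p), with |w| = 2p ≥ p.
Write w = xyz as guaranteed by the lemma, with |xy| ≤ p and y is nonempty.
Because |xy| ≤ p and w begins with p copies of a, we have y = a^k with 1 ≤ k ≤ p.
Pump with i = 2: xy^2z = a^{p+k} b^p. Now n = p+k > p = m, so the condition n ≤ m fails. Thus xy^2z ∉ L.
This is a contradiction; hence L is not regular.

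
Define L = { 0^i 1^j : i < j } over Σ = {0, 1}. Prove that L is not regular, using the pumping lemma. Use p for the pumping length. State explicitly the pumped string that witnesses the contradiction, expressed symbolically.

Assume L is regular; let p be its pumping constant.
Choose w = 0^p 1^{p+1} ∈ L, with |w| = 2p+1 ≥ p.
By the pumping lemma, w = xyz with |xy| ≤ p and y is nonempty.
The first p characters of w are 0's, so xy (and hence y) consists only of 0's. Write y = 0^k, 1 ≤ k ≤ p.
Consider xy^2z = 0^{p+k} 1^{p+1}. Since k ≥ 1, the 0-count p+k is at least p+1, so i < j fails; thus xy^2z ∉ L.
This is a contradiction; hence L is not regular.

0^{p+k} 1^{p+1}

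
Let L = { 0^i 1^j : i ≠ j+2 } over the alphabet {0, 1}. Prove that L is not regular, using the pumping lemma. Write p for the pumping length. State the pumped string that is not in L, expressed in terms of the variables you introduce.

Assume L is regular. Let p be the pumping length given by the pumping lemma.
Choose w = 0^p 1^{p+p!-2}. Since p ≠ (p+p!-2)+2 = p+p!, w ∈ L; and |w| ≥ p.
By the pumping lemma, w = xyz with |xy| ≤ p and |y| > 0.
Because |xy| ≤ p and w begins with p copies of 0, we have y = 0^k with 1 ≤ k ≤ p.
Since 1 ≤ k ≤ p, k divides p!; set t = 1 + p!/k. Then xy^t z has p + (p!/k)·k = p + p! copies of 0. Now the 0-count is p+p! and (1-count)+2 = (p+p!-2)+2 = p+p!, so i ≠ j+2 fails. So xy^t z = 0^{p+p!} 1^{p+p!-2} ∉ L.
This contradicts the pumping lemma, so L is not regular.

0^{p+p!} 1^{p+p!-2}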